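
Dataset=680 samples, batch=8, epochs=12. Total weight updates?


Iterations per epoch = 680 / 8 = 85
Total updates = iterations_per_epoch * epochs
= 85 * 12
= 1020

1020


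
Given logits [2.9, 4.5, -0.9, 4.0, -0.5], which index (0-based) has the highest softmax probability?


Softmax is a monotonic transformation, so it preserves the argmax.
We need to find the index of the maximum logit.
Index 0: 2.9
Index 1: 4.5
Index 2: -0.9
Index 3: 4.0
Index 4: -0.5
Maximum logit = 4.5 at index 1

1


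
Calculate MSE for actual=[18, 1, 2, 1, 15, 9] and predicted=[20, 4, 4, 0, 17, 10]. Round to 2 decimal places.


Differences: [-2, -3, -2, 1, -2, -1]
Squared errors: [4, 9, 4, 1, 4, 1]
Sum of squared errors = 23
MSE = 23 / 6 = 3.83

3.83


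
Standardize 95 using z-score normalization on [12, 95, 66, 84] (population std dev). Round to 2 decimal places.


Mean = (12 + 95 + 66 + 84) / 4 = 64.25
Variance = sum((x_i - mean)^2) / n = 1017.1875
Std = sqrt(1017.1875) = 31.8934
Z = (x - mean) / std
= (95 - 64.25) / 31.8934
= 30.75 / 31.8934
= 0.96

0.96


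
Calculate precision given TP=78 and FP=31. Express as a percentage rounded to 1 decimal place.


Precision = TP / (TP + FP) * 100
= 78 / (78 + 31)
= 78 / 109
= 0.7156
= 71.6%

71.6


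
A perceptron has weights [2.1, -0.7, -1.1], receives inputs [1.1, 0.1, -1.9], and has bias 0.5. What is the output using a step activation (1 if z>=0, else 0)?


z = w . x + b
= 2.1*1.1 + -0.7*0.1 + -1.1*-1.9 + 0.5
= 2.31 + -0.07 + 2.09 + 0.5
= 4.33 + 0.5
= 4.83
Since z = 4.83 >= 0, output = 1

1


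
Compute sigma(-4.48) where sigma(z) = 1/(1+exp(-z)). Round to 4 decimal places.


sigmoid(z) = 1 / (1 + exp(-z))
exp(-(-4.48)) = exp(4.48) = 88.2347
1 + 88.2347 = 89.2347
1 / 89.2347 = 0.0112

0.0112


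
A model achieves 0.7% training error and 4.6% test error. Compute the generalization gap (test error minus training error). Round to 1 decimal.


Generalization gap = test_error - train_error
= 4.6 - 0.7
= 3.9%
A moderate gap.

3.9


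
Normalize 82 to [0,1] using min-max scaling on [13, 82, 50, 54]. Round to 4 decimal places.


Min = 13, Max = 82
Range = 82 - 13 = 69
Scaled = (x - min) / (max - min)
= (82 - 13) / 69
= 69 / 69
= 1.0000

1.0000


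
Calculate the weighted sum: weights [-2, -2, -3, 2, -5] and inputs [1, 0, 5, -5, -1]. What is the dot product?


Element-wise products:
-2 * 1 = -2
-2 * 0 = 0
-3 * 5 = -15
2 * -5 = -10
-5 * -1 = 5
Sum = -2 + 0 + -15 + -10 + 5
= -22

-22


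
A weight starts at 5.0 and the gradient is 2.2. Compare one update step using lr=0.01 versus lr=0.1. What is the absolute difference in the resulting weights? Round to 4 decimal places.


With lr=0.01: w_new = 5.0 - 0.01 * 2.2 = 4.978
With lr=0.1: w_new = 5.0 - 0.1 * 2.2 = 4.78
Absolute difference = |4.978 - 4.78|
= 0.1980

0.1980


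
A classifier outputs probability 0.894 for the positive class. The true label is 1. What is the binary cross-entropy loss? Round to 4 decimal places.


For y=1: Loss = -log(p)
= -log(0.894)
= -(-0.112)
= 0.1120

0.1120


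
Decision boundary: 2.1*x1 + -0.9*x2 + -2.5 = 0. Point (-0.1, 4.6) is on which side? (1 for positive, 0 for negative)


Compute 2.1 * -0.1 + -0.9 * 4.6 + -2.5
= -0.21 + -4.14 + -2.5
= -6.85
Since -6.85 < 0, the point is on the negative side.

0


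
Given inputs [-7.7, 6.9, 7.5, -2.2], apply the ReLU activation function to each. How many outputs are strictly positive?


ReLU(x) = max(0, x) for each element:
ReLU(-7.7) = 0
ReLU(6.9) = 6.9
ReLU(7.5) = 7.5
ReLU(-2.2) = 0
Active neurons (>0): 2

2


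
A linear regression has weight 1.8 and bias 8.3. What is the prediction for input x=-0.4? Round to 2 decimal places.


y = 1.8 * -0.4 + (8.3)
= -0.72 + (8.3)
= 7.58

7.58


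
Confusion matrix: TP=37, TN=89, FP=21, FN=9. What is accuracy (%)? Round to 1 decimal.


Accuracy = (TP + TN) / (TP + TN + FP + FN) * 100
= (37 + 89) / (37 + 89 + 21 + 9)
= 126 / 156
= 0.8077
= 80.8%

80.8


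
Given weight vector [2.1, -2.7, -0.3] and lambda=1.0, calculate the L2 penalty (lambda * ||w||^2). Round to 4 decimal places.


Squaring each weight:
2.1^2 = 4.41
(-2.7)^2 = 7.29
(-0.3)^2 = 0.09
Sum of squares = 11.79
Penalty = 1.0 * 11.79 = 11.7900

11.7900


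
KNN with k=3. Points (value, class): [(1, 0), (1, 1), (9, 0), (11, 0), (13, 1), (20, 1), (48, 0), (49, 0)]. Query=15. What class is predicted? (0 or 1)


Distances from query 15:
Point 13 (class 1): distance = 2
Point 11 (class 0): distance = 4
Point 20 (class 1): distance = 5
K=3 nearest neighbors: classes = [1, 0, 1]
Votes for class 1: 2 / 3
Majority vote => class 1

1


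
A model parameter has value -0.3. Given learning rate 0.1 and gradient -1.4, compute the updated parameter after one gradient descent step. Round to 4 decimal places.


w_new = w_old - lr * gradient
= -0.3 - 0.1 * -1.4
= -0.3 - (-0.14)
= -0.1600

-0.1600


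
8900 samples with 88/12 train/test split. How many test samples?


Train samples = 8900 * 88% = 7832
Test samples = 8900 - 7832
= 1068

1068


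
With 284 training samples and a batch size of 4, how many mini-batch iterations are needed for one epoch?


Iterations per epoch = dataset_size / batch_size
= 284 / 4
= 71

71


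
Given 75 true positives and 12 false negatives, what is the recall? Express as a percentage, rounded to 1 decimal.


Recall = TP / (TP + FN) * 100
= 75 / (75 + 12)
= 75 / 87
= 0.8621
= 86.2%

86.2


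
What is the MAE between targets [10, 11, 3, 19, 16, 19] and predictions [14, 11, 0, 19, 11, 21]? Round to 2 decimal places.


Absolute errors: [4, 0, 3, 0, 5, 2]
Sum of absolute errors = 14
MAE = 14 / 6 = 2.33

2.33


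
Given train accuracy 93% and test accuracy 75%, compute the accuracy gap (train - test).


Gap = train_accuracy - test_accuracy
= 93 - 75
= 18%
This gap suggests the model is overfitting.

18


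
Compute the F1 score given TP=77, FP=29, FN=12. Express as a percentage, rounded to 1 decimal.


Precision = TP / (TP + FP) = 77 / 106 = 0.7264
Recall = TP / (TP + FN) = 77 / 89 = 0.8652
F1 = 2 * P * R / (P + R)
= 2 * 0.7264 * 0.8652 / (0.7264 + 0.8652)
= 1.2569 / 1.5916
= 0.7897
As percentage: 79.0%

79.0


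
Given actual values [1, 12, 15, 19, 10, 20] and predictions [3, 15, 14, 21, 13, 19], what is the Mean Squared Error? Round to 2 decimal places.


Differences: [-2, -3, 1, -2, -3, 1]
Squared errors: [4, 9, 1, 4, 9, 1]
Sum of squared errors = 28
MSE = 28 / 6 = 4.67

4.67


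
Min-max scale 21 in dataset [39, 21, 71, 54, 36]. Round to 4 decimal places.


Min = 21, Max = 71
Range = 71 - 21 = 50
Scaled = (x - min) / (max - min)
= (21 - 21) / 50
= 0 / 50
= 0.0000

0.0000


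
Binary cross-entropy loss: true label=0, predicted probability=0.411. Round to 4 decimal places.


For y=0: Loss = -log(1-p)
= -log(1 - 0.411)
= -log(0.589)
= -(-0.5293)
= 0.5293

0.5293


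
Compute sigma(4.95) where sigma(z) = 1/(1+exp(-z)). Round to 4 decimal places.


sigmoid(z) = 1 / (1 + exp(-z))
exp(-(4.95)) = exp(-4.95) = 0.0071
1 + 0.0071 = 1.0071
1 / 1.0071 = 0.9930

0.9930


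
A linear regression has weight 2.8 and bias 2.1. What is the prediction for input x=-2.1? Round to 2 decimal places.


y = 2.8 * -2.1 + (2.1)
= -5.88 + (2.1)
= -3.78

-3.78


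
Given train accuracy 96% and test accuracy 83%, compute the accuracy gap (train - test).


Gap = train_accuracy - test_accuracy
= 96 - 83
= 13%
This gap suggests the model is overfitting.

13


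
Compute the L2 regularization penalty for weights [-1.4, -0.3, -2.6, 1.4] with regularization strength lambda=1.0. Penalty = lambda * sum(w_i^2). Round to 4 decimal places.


Squaring each weight:
(-1.4)^2 = 1.96
(-0.3)^2 = 0.09
(-2.6)^2 = 6.76
1.4^2 = 1.96
Sum of squares = 10.77
Penalty = 1.0 * 10.77 = 10.7700

10.7700


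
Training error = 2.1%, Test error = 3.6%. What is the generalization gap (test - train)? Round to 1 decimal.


Generalization gap = test_error - train_error
= 3.6 - 2.1
= 1.5%
A small gap suggests good generalization.

1.5


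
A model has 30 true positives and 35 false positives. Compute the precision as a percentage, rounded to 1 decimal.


Precision = TP / (TP + FP) * 100
= 30 / (30 + 35)
= 30 / 65
= 0.4615
= 46.2%

46.2


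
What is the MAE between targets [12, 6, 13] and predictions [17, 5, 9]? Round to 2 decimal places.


Absolute errors: [5, 1, 4]
Sum of absolute errors = 10
MAE = 10 / 3 = 3.33

3.33


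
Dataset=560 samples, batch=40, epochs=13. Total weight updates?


Iterations per epoch = 560 / 40 = 14
Total updates = iterations_per_epoch * epochs
= 14 * 13
= 182

182


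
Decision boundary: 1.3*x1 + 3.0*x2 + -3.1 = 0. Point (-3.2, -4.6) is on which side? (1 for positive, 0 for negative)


Compute 1.3 * -3.2 + 3.0 * -4.6 + -3.1
= -4.16 + -13.8 + -3.1
= -21.06
Since -21.06 < 0, the point is on the negative side.

0


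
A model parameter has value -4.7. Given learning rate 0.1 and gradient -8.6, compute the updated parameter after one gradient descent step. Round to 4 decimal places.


w_new = w_old - lr * gradient
= -4.7 - 0.1 * -8.6
= -4.7 - (-0.86)
= -3.8400

-3.8400


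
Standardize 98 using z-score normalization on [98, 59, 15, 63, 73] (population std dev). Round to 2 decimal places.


Mean = (98 + 59 + 15 + 63 + 73) / 5 = 61.6
Variance = sum((x_i - mean)^2) / n = 727.04
Std = sqrt(727.04) = 26.9637
Z = (x - mean) / std
= (98 - 61.6) / 26.9637
= 36.4 / 26.9637
= 1.35

1.35


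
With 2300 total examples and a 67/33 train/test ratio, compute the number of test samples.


Train samples = 2300 * 67% = 1541
Test samples = 2300 - 1541
= 759

759


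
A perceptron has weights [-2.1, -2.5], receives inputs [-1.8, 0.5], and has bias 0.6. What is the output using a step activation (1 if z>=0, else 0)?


z = w . x + b
= -2.1*-1.8 + -2.5*0.5 + 0.6
= 3.78 + -1.25 + 0.6
= 2.53 + 0.6
= 3.13
Since z = 3.13 >= 0, output = 1

1


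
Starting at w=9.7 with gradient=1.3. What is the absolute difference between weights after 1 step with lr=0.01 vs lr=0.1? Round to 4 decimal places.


With lr=0.01: w_new = 9.7 - 0.01 * 1.3 = 9.687
With lr=0.1: w_new = 9.7 - 0.1 * 1.3 = 9.57
Absolute difference = |9.687 - 9.57|
= 0.1170

0.1170


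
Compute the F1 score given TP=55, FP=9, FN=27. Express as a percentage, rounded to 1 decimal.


Precision = TP / (TP + FP) = 55 / 64 = 0.8594
Recall = TP / (TP + FN) = 55 / 82 = 0.6707
F1 = 2 * P * R / (P + R)
= 2 * 0.8594 * 0.6707 / (0.8594 + 0.6707)
= 1.1528 / 1.5301
= 0.7534
As percentage: 75.3%

75.3


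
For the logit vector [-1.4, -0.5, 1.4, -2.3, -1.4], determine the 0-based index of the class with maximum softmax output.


Softmax is a monotonic transformation, so it preserves the argmax.
We need to find the index of the maximum logit.
Index 0: -1.4
Index 1: -0.5
Index 2: 1.4
Index 3: -2.3
Index 4: -1.4
Maximum logit = 1.4 at index 2

2


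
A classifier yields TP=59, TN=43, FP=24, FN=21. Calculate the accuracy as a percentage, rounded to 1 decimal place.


Accuracy = (TP + TN) / (TP + TN + FP + FN) * 100
= (59 + 43) / (59 + 43 + 24 + 21)
= 102 / 147
= 0.6939
= 69.4%

69.4


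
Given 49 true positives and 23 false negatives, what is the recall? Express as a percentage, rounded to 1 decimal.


Recall = TP / (TP + FN) * 100
= 49 / (49 + 23)
= 49 / 72
= 0.6806
= 68.1%

68.1


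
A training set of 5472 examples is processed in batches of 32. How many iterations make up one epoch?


Iterations per epoch = dataset_size / batch_size
= 5472 / 32
= 171

171


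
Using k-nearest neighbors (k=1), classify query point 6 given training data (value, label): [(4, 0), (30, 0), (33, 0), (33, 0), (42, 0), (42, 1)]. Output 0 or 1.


Distances from query 6:
Point 4 (class 0): distance = 2
K=1 nearest neighbors: classes = [0]
Votes for class 1: 0 / 1
Majority vote => class 0

0


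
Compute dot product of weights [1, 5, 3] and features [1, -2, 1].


Element-wise products:
1 * 1 = 1
5 * -2 = -10
3 * 1 = 3
Sum = 1 + -10 + 3
= -6

-6


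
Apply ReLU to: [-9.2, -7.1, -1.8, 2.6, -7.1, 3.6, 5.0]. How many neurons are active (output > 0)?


ReLU(x) = max(0, x) for each element:
ReLU(-9.2) = 0
ReLU(-7.1) = 0
ReLU(-1.8) = 0
ReLU(2.6) = 2.6
ReLU(-7.1) = 0
ReLU(3.6) = 3.6
ReLU(5.0) = 5.0
Active neurons (>0): 3

3


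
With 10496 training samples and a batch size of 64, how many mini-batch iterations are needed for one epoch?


Iterations per epoch = dataset_size / batch_size
= 10496 / 64
= 164

164


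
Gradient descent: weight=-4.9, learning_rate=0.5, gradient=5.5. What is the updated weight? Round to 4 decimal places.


w_new = w_old - lr * gradient
= -4.9 - 0.5 * 5.5
= -4.9 - (2.75)
= -7.6500

-7.6500


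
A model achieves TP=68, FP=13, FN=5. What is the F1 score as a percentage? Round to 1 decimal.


Precision = TP / (TP + FP) = 68 / 81 = 0.8395
Recall = TP / (TP + FN) = 68 / 73 = 0.9315
F1 = 2 * P * R / (P + R)
= 2 * 0.8395 * 0.9315 / (0.8395 + 0.9315)
= 1.564 / 1.771
= 0.8831
As percentage: 88.3%

88.3


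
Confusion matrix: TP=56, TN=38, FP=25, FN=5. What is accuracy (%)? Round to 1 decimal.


Accuracy = (TP + TN) / (TP + TN + FP + FN) * 100
= (56 + 38) / (56 + 38 + 25 + 5)
= 94 / 124
= 0.7581
= 75.8%

75.8


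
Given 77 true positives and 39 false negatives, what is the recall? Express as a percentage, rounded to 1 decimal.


Recall = TP / (TP + FN) * 100
= 77 / (77 + 39)
= 77 / 116
= 0.6638
= 66.4%

66.4


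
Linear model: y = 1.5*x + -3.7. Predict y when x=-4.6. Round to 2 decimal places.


y = 1.5 * -4.6 + (-3.7)
= -6.9 + (-3.7)
= -10.60

-10.60


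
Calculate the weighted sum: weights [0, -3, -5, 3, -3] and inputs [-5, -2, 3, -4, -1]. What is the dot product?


Element-wise products:
0 * -5 = 0
-3 * -2 = 6
-5 * 3 = -15
3 * -4 = -12
-3 * -1 = 3
Sum = 0 + 6 + -15 + -12 + 3
= -18

-18


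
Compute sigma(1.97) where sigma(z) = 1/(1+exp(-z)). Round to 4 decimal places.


sigmoid(z) = 1 / (1 + exp(-z))
exp(-(1.97)) = exp(-1.97) = 0.1395
1 + 0.1395 = 1.1395
1 / 1.1395 = 0.8776

0.8776


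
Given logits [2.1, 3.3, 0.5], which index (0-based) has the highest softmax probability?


Softmax is a monotonic transformation, so it preserves the argmax.
We need to find the index of the maximum logit.
Index 0: 2.1
Index 1: 3.3
Index 2: 0.5
Maximum logit = 3.3 at index 1

1


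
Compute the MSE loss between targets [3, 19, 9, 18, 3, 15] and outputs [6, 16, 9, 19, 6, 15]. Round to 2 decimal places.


Differences: [-3, 3, 0, -1, -3, 0]
Squared errors: [9, 9, 0, 1, 9, 0]
Sum of squared errors = 28
MSE = 28 / 6 = 4.67

4.67


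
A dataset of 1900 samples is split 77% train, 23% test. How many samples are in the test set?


Train samples = 1900 * 77% = 1463
Test samples = 1900 - 1463
= 437

437


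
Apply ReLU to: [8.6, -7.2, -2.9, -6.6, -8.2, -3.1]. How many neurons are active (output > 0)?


ReLU(x) = max(0, x) for each element:
ReLU(8.6) = 8.6
ReLU(-7.2) = 0
ReLU(-2.9) = 0
ReLU(-6.6) = 0
ReLU(-8.2) = 0
ReLU(-3.1) = 0
Active neurons (>0): 1

1


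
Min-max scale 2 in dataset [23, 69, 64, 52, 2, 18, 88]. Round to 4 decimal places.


Min = 2, Max = 88
Range = 88 - 2 = 86
Scaled = (x - min) / (max - min)
= (2 - 2) / 86
= 0 / 86
= 0.0000

0.0000


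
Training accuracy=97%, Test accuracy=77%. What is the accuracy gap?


Gap = train_accuracy - test_accuracy
= 97 - 77
= 20%
This gap suggests the model is overfitting.

20


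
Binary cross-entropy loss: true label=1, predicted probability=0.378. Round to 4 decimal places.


For y=1: Loss = -log(p)
= -log(0.378)
= -(-0.9729)
= 0.9729

0.9729


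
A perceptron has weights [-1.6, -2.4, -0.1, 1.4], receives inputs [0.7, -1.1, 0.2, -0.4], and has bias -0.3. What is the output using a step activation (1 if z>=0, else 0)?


z = w . x + b
= -1.6*0.7 + -2.4*-1.1 + -0.1*0.2 + 1.4*-0.4 + -0.3
= -1.12 + 2.64 + -0.02 + -0.56 + -0.3
= 0.94 + -0.3
= 0.64
Since z = 0.64 >= 0, output = 1

1


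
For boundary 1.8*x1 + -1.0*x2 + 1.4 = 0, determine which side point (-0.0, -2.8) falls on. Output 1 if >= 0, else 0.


Compute 1.8 * -0.0 + -1.0 * -2.8 + 1.4
= -0.0 + 2.8 + 1.4
= 4.2
Since 4.2 >= 0, the point is on the positive side.

1


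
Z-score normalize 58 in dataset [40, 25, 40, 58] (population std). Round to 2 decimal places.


Mean = (40 + 25 + 40 + 58) / 4 = 40.75
Variance = sum((x_i - mean)^2) / n = 136.6875
Std = sqrt(136.6875) = 11.6913
Z = (x - mean) / std
= (58 - 40.75) / 11.6913
= 17.25 / 11.6913
= 1.48

1.48


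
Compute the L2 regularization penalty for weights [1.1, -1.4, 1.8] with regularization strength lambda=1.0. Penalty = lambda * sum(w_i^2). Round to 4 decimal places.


Squaring each weight:
1.1^2 = 1.21
(-1.4)^2 = 1.96
1.8^2 = 3.24
Sum of squares = 6.41
Penalty = 1.0 * 6.41 = 6.4100

6.4100


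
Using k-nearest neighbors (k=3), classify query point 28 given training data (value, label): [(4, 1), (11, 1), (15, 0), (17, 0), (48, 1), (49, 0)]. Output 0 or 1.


Distances from query 28:
Point 17 (class 0): distance = 11
Point 15 (class 0): distance = 13
Point 11 (class 1): distance = 17
K=3 nearest neighbors: classes = [0, 0, 1]
Votes for class 1: 1 / 3
Majority vote => class 0

0


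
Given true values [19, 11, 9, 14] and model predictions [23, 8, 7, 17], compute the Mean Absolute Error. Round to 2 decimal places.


Absolute errors: [4, 3, 2, 3]
Sum of absolute errors = 12
MAE = 12 / 4 = 3.00

3.00


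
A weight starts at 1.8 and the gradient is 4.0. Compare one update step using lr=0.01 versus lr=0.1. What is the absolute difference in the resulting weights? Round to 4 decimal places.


With lr=0.01: w_new = 1.8 - 0.01 * 4.0 = 1.76
With lr=0.1: w_new = 1.8 - 0.1 * 4.0 = 1.4
Absolute difference = |1.76 - 1.4|
= 0.3600

0.3600


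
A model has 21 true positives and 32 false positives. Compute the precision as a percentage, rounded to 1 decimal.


Precision = TP / (TP + FP) * 100
= 21 / (21 + 32)
= 21 / 53
= 0.3962
= 39.6%

39.6


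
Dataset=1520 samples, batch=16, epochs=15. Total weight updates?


Iterations per epoch = 1520 / 16 = 95
Total updates = iterations_per_epoch * epochs
= 95 * 15
= 1425

1425


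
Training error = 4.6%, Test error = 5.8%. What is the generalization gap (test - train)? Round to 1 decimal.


Generalization gap = test_error - train_error
= 5.8 - 4.6
= 1.2%
A small gap suggests good generalization.

1.2


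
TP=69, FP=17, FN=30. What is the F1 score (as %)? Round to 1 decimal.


Precision = TP / (TP + FP) = 69 / 86 = 0.8023
Recall = TP / (TP + FN) = 69 / 99 = 0.697
F1 = 2 * P * R / (P + R)
= 2 * 0.8023 * 0.697 / (0.8023 + 0.697)
= 1.1184 / 1.4993
= 0.7459
As percentage: 74.6%

74.6


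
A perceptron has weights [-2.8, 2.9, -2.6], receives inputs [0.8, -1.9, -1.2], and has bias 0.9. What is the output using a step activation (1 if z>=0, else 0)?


z = w . x + b
= -2.8*0.8 + 2.9*-1.9 + -2.6*-1.2 + 0.9
= -2.24 + -5.51 + 3.12 + 0.9
= -4.63 + 0.9
= -3.73
Since z = -3.73 < 0, output = 0

0


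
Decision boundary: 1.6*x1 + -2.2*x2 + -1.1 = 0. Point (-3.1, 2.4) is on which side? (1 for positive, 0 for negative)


Compute 1.6 * -3.1 + -2.2 * 2.4 + -1.1
= -4.96 + -5.28 + -1.1
= -11.34
Since -11.34 < 0, the point is on the negative side.

0


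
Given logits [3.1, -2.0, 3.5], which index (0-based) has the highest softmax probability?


Softmax is a monotonic transformation, so it preserves the argmax.
We need to find the index of the maximum logit.
Index 0: 3.1
Index 1: -2.0
Index 2: 3.5
Maximum logit = 3.5 at index 2

2


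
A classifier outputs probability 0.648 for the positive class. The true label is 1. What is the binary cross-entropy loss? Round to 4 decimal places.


For y=1: Loss = -log(p)
= -log(0.648)
= -(-0.4339)
= 0.4339

0.4339


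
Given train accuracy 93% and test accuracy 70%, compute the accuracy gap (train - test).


Gap = train_accuracy - test_accuracy
= 93 - 70
= 23%
This large gap strongly indicates overfitting.

23


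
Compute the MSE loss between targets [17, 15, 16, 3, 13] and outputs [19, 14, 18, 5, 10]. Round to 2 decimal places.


Differences: [-2, 1, -2, -2, 3]
Squared errors: [4, 1, 4, 4, 9]
Sum of squared errors = 22
MSE = 22 / 5 = 4.40

4.40


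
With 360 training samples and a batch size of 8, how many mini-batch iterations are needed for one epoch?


Iterations per epoch = dataset_size / batch_size
= 360 / 8
= 45

45


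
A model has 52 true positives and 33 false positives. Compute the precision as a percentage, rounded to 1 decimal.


Precision = TP / (TP + FP) * 100
= 52 / (52 + 33)
= 52 / 85
= 0.6118
= 61.2%

61.2


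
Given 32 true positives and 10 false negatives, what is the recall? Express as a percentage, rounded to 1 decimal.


Recall = TP / (TP + FN) * 100
= 32 / (32 + 10)
= 32 / 42
= 0.7619
= 76.2%

76.2


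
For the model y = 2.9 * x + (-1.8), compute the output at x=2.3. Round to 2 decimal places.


y = 2.9 * 2.3 + (-1.8)
= 6.67 + (-1.8)
= 4.87

4.87


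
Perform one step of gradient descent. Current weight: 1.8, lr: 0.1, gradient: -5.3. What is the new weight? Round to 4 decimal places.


w_new = w_old - lr * gradient
= 1.8 - 0.1 * -5.3
= 1.8 - (-0.53)
= 2.3300

2.3300


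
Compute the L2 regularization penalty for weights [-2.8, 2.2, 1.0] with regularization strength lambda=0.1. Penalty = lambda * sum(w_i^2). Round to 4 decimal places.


Squaring each weight:
(-2.8)^2 = 7.84
2.2^2 = 4.84
1.0^2 = 1.0
Sum of squares = 13.68
Penalty = 0.1 * 13.68 = 1.3680

1.3680


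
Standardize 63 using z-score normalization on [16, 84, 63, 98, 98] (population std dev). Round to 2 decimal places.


Mean = (16 + 84 + 63 + 98 + 98) / 5 = 71.8
Variance = sum((x_i - mean)^2) / n = 942.56
Std = sqrt(942.56) = 30.7011
Z = (x - mean) / std
= (63 - 71.8) / 30.7011
= -8.8 / 30.7011
= -0.29

-0.29


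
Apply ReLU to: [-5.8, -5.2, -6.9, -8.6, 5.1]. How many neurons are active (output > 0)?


ReLU(x) = max(0, x) for each element:
ReLU(-5.8) = 0
ReLU(-5.2) = 0
ReLU(-6.9) = 0
ReLU(-8.6) = 0
ReLU(5.1) = 5.1
Active neurons (>0): 1

1


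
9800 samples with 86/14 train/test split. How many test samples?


Train samples = 9800 * 86% = 8428
Test samples = 9800 - 8428
= 1372

1372


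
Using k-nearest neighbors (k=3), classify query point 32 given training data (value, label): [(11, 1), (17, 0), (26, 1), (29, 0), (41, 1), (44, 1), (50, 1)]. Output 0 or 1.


Distances from query 32:
Point 29 (class 0): distance = 3
Point 26 (class 1): distance = 6
Point 41 (class 1): distance = 9
K=3 nearest neighbors: classes = [0, 1, 1]
Votes for class 1: 2 / 3
Majority vote => class 1

1


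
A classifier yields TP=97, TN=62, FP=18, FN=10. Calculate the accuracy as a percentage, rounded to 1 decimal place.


Accuracy = (TP + TN) / (TP + TN + FP + FN) * 100
= (97 + 62) / (97 + 62 + 18 + 10)
= 159 / 187
= 0.8503
= 85.0%

85.0


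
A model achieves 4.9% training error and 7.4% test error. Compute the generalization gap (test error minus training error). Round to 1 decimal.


Generalization gap = test_error - train_error
= 7.4 - 4.9
= 2.5%
A moderate gap.

2.5


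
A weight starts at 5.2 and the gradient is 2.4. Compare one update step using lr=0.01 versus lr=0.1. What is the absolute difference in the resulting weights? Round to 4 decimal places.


With lr=0.01: w_new = 5.2 - 0.01 * 2.4 = 5.176
With lr=0.1: w_new = 5.2 - 0.1 * 2.4 = 4.96
Absolute difference = |5.176 - 4.96|
= 0.2160

0.2160


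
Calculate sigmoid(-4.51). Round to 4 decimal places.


sigmoid(z) = 1 / (1 + exp(-z))
exp(-(-4.51)) = exp(4.51) = 90.9218
1 + 90.9218 = 91.9218
1 / 91.9218 = 0.0109

0.0109


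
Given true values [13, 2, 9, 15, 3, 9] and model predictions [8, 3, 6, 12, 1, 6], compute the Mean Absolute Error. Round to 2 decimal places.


Absolute errors: [5, 1, 3, 3, 2, 3]
Sum of absolute errors = 17
MAE = 17 / 6 = 2.83

2.83


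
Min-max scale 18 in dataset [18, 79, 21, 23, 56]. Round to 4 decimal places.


Min = 18, Max = 79
Range = 79 - 18 = 61
Scaled = (x - min) / (max - min)
= (18 - 18) / 61
= 0 / 61
= 0.0000

0.0000


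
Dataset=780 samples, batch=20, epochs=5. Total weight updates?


Iterations per epoch = 780 / 20 = 39
Total updates = iterations_per_epoch * epochs
= 39 * 5
= 195

195


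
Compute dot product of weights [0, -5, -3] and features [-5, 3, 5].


Element-wise products:
0 * -5 = 0
-5 * 3 = -15
-3 * 5 = -15
Sum = 0 + -15 + -15
= -30

-30


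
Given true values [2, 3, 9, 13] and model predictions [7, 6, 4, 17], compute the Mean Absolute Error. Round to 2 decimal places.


Absolute errors: [5, 3, 5, 4]
Sum of absolute errors = 17
MAE = 17 / 4 = 4.25

4.25


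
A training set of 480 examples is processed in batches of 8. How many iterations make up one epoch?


Iterations per epoch = dataset_size / batch_size
= 480 / 8
= 60

60


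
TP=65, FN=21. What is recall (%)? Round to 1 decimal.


Recall = TP / (TP + FN) * 100
= 65 / (65 + 21)
= 65 / 86
= 0.7558
= 75.6%

75.6


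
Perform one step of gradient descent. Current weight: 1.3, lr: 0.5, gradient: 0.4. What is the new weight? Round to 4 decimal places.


w_new = w_old - lr * gradient
= 1.3 - 0.5 * 0.4
= 1.3 - (0.2)
= 1.1000

1.1000


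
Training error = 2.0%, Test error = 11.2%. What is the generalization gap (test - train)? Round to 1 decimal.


Generalization gap = test_error - train_error
= 11.2 - 2.0
= 9.2%
A moderate gap.

9.2


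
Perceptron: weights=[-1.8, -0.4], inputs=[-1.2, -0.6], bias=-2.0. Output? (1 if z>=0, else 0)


z = w . x + b
= -1.8*-1.2 + -0.4*-0.6 + -2.0
= 2.16 + 0.24 + -2.0
= 2.4 + -2.0
= 0.4
Since z = 0.4 >= 0, output = 1

1


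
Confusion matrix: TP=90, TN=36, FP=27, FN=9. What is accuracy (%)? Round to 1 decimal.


Accuracy = (TP + TN) / (TP + TN + FP + FN) * 100
= (90 + 36) / (90 + 36 + 27 + 9)
= 126 / 162
= 0.7778
= 77.8%

77.8


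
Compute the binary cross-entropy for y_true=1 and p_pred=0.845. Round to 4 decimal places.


For y=1: Loss = -log(p)
= -log(0.845)
= -(-0.1684)
= 0.1684

0.1684


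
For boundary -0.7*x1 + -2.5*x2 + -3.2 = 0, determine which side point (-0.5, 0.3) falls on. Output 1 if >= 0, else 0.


Compute -0.7 * -0.5 + -2.5 * 0.3 + -3.2
= 0.35 + -0.75 + -3.2
= -3.6
Since -3.6 < 0, the point is on the negative side.

0


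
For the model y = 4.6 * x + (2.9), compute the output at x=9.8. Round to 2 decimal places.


y = 4.6 * 9.8 + (2.9)
= 45.08 + (2.9)
= 47.98

47.98


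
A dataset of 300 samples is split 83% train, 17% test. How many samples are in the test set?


Train samples = 300 * 83% = 249
Test samples = 300 - 249
= 51

51


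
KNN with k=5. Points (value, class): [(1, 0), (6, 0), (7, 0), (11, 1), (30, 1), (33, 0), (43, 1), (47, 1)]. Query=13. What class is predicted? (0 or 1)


Distances from query 13:
Point 11 (class 1): distance = 2
Point 7 (class 0): distance = 6
Point 6 (class 0): distance = 7
Point 1 (class 0): distance = 12
Point 30 (class 1): distance = 17
K=5 nearest neighbors: classes = [1, 0, 0, 0, 1]
Votes for class 1: 2 / 5
Majority vote => class 0

0


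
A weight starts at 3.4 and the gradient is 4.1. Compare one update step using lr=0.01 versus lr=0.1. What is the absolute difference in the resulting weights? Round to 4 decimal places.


With lr=0.01: w_new = 3.4 - 0.01 * 4.1 = 3.359
With lr=0.1: w_new = 3.4 - 0.1 * 4.1 = 2.99
Absolute difference = |3.359 - 2.99|
= 0.3690

0.3690


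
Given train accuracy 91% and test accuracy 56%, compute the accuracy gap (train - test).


Gap = train_accuracy - test_accuracy
= 91 - 56
= 35%
This large gap strongly indicates overfitting.

35


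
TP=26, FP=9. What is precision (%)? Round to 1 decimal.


Precision = TP / (TP + FP) * 100
= 26 / (26 + 9)
= 26 / 35
= 0.7429
= 74.3%

74.3


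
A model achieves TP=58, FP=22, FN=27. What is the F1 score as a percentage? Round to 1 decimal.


Precision = TP / (TP + FP) = 58 / 80 = 0.725
Recall = TP / (TP + FN) = 58 / 85 = 0.6824
F1 = 2 * P * R / (P + R)
= 2 * 0.725 * 0.6824 / (0.725 + 0.6824)
= 0.9894 / 1.4074
= 0.703
As percentage: 70.3%

70.3


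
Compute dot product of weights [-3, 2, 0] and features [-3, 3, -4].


Element-wise products:
-3 * -3 = 9
2 * 3 = 6
0 * -4 = 0
Sum = 9 + 6 + 0
= 15

15


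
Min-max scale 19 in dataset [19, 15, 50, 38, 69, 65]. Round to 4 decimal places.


Min = 15, Max = 69
Range = 69 - 15 = 54
Scaled = (x - min) / (max - min)
= (19 - 15) / 54
= 4 / 54
= 0.0741

0.0741


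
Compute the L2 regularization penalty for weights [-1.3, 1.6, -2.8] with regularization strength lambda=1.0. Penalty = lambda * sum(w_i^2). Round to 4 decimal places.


Squaring each weight:
(-1.3)^2 = 1.69
1.6^2 = 2.56
(-2.8)^2 = 7.84
Sum of squares = 12.09
Penalty = 1.0 * 12.09 = 12.0900

12.0900


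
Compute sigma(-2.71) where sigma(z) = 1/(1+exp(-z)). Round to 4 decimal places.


sigmoid(z) = 1 / (1 + exp(-z))
exp(-(-2.71)) = exp(2.71) = 15.0293
1 + 15.0293 = 16.0293
1 / 16.0293 = 0.0624

0.0624


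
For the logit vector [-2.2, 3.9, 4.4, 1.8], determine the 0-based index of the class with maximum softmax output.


Softmax is a monotonic transformation, so it preserves the argmax.
We need to find the index of the maximum logit.
Index 0: -2.2
Index 1: 3.9
Index 2: 4.4
Index 3: 1.8
Maximum logit = 4.4 at index 2

2


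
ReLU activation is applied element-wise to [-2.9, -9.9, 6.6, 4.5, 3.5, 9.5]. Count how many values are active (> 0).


ReLU(x) = max(0, x) for each element:
ReLU(-2.9) = 0
ReLU(-9.9) = 0
ReLU(6.6) = 6.6
ReLU(4.5) = 4.5
ReLU(3.5) = 3.5
ReLU(9.5) = 9.5
Active neurons (>0): 4

4


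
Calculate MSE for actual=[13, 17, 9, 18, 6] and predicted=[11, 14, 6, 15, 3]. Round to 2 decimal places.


Differences: [2, 3, 3, 3, 3]
Squared errors: [4, 9, 9, 9, 9]
Sum of squared errors = 40
MSE = 40 / 5 = 8.00

8.00


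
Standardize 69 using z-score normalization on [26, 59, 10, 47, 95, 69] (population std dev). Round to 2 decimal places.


Mean = (26 + 59 + 10 + 47 + 95 + 69) / 6 = 51.0
Variance = sum((x_i - mean)^2) / n = 774.3333
Std = sqrt(774.3333) = 27.8268
Z = (x - mean) / std
= (69 - 51.0) / 27.8268
= 18.0 / 27.8268
= 0.65

0.65


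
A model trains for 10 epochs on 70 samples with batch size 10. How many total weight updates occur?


Iterations per epoch = 70 / 10 = 7
Total updates = iterations_per_epoch * epochs
= 7 * 10
= 70

70


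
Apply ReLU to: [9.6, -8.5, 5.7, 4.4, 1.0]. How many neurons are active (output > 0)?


ReLU(x) = max(0, x) for each element:
ReLU(9.6) = 9.6
ReLU(-8.5) = 0
ReLU(5.7) = 5.7
ReLU(4.4) = 4.4
ReLU(1.0) = 1.0
Active neurons (>0): 4

4


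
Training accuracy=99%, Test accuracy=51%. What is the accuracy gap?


Gap = train_accuracy - test_accuracy
= 99 - 51
= 48%
This large gap strongly indicates overfitting.

48


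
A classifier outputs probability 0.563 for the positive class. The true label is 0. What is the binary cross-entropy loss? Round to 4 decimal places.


For y=0: Loss = -log(1-p)
= -log(1 - 0.563)
= -log(0.437)
= -(-0.8278)
= 0.8278

0.8278


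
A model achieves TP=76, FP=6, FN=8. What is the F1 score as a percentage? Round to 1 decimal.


Precision = TP / (TP + FP) = 76 / 82 = 0.9268
Recall = TP / (TP + FN) = 76 / 84 = 0.9048
F1 = 2 * P * R / (P + R)
= 2 * 0.9268 * 0.9048 / (0.9268 + 0.9048)
= 1.6771 / 1.8316
= 0.9157
As percentage: 91.6%

91.6


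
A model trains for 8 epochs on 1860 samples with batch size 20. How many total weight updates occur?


Iterations per epoch = 1860 / 20 = 93
Total updates = iterations_per_epoch * epochs
= 93 * 8
= 744

744


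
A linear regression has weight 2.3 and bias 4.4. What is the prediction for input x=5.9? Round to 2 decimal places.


y = 2.3 * 5.9 + (4.4)
= 13.57 + (4.4)
= 17.97

17.97


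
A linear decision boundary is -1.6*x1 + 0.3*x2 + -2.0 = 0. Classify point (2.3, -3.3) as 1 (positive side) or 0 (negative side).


Compute -1.6 * 2.3 + 0.3 * -3.3 + -2.0
= -3.68 + -0.99 + -2.0
= -6.67
Since -6.67 < 0, the point is on the negative side.

0


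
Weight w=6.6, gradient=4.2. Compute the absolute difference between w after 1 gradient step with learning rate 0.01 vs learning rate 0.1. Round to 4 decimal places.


With lr=0.01: w_new = 6.6 - 0.01 * 4.2 = 6.558
With lr=0.1: w_new = 6.6 - 0.1 * 4.2 = 6.18
Absolute difference = |6.558 - 6.18|
= 0.3780

0.3780


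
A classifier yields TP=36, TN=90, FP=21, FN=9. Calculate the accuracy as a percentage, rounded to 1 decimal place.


Accuracy = (TP + TN) / (TP + TN + FP + FN) * 100
= (36 + 90) / (36 + 90 + 21 + 9)
= 126 / 156
= 0.8077
= 80.8%

80.8


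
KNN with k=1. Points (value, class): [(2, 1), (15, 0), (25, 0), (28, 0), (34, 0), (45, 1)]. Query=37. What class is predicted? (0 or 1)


Distances from query 37:
Point 34 (class 0): distance = 3
K=1 nearest neighbors: classes = [0]
Votes for class 1: 0 / 1
Majority vote => class 0

0


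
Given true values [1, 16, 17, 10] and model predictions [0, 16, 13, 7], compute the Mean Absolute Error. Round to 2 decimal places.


Absolute errors: [1, 0, 4, 3]
Sum of absolute errors = 8
MAE = 8 / 4 = 2.00

2.00


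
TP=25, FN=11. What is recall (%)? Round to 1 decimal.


Recall = TP / (TP + FN) * 100
= 25 / (25 + 11)
= 25 / 36
= 0.6944
= 69.4%

69.4


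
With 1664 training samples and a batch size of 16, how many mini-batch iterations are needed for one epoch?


Iterations per epoch = dataset_size / batch_size
= 1664 / 16
= 104

104


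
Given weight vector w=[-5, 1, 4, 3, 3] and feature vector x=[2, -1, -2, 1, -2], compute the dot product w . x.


Element-wise products:
-5 * 2 = -10
1 * -1 = -1
4 * -2 = -8
3 * 1 = 3
3 * -2 = -6
Sum = -10 + -1 + -8 + 3 + -6
= -22

-22


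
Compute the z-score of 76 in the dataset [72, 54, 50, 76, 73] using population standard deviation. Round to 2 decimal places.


Mean = (72 + 54 + 50 + 76 + 73) / 5 = 65.0
Variance = sum((x_i - mean)^2) / n = 116.0
Std = sqrt(116.0) = 10.7703
Z = (x - mean) / std
= (76 - 65.0) / 10.7703
= 11.0 / 10.7703
= 1.02

1.02


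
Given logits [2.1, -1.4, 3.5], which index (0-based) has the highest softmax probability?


Softmax is a monotonic transformation, so it preserves the argmax.
We need to find the index of the maximum logit.
Index 0: 2.1
Index 1: -1.4
Index 2: 3.5
Maximum logit = 3.5 at index 2

2


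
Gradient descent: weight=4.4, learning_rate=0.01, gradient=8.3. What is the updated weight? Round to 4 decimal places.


w_new = w_old - lr * gradient
= 4.4 - 0.01 * 8.3
= 4.4 - (0.083)
= 4.3170

4.3170


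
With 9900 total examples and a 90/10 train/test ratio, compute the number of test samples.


Train samples = 9900 * 90% = 8910
Test samples = 9900 - 8910
= 990

990


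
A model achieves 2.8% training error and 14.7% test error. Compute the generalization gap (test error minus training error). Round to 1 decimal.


Generalization gap = test_error - train_error
= 14.7 - 2.8
= 11.9%
A large gap suggests overfitting.

11.9


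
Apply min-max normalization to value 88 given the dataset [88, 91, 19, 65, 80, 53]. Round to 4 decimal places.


Min = 19, Max = 91
Range = 91 - 19 = 72
Scaled = (x - min) / (max - min)
= (88 - 19) / 72
= 69 / 72
= 0.9583

0.9583


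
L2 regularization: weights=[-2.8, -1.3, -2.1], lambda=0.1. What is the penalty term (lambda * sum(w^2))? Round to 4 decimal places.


Squaring each weight:
(-2.8)^2 = 7.84
(-1.3)^2 = 1.69
(-2.1)^2 = 4.41
Sum of squares = 13.94
Penalty = 0.1 * 13.94 = 1.3940

1.3940


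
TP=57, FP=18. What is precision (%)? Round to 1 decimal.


Precision = TP / (TP + FP) * 100
= 57 / (57 + 18)
= 57 / 75
= 0.76
= 76.0%

76.0


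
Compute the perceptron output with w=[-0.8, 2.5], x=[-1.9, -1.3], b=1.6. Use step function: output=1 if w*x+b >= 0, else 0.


z = w . x + b
= -0.8*-1.9 + 2.5*-1.3 + 1.6
= 1.52 + -3.25 + 1.6
= -1.73 + 1.6
= -0.13
Since z = -0.13 < 0, output = 0

0


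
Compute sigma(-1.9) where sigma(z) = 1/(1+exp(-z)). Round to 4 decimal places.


sigmoid(z) = 1 / (1 + exp(-z))
exp(-(-1.9)) = exp(1.9) = 6.6859
1 + 6.6859 = 7.6859
1 / 7.6859 = 0.1301

0.1301


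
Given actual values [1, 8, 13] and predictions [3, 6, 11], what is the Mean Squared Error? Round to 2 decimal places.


Differences: [-2, 2, 2]
Squared errors: [4, 4, 4]
Sum of squared errors = 12
MSE = 12 / 3 = 4.00

4.00


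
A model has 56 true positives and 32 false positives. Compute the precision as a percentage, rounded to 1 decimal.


Precision = TP / (TP + FP) * 100
= 56 / (56 + 32)
= 56 / 88
= 0.6364
= 63.6%

63.6


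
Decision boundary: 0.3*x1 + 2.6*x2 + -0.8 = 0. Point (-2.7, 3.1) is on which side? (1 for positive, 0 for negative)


Compute 0.3 * -2.7 + 2.6 * 3.1 + -0.8
= -0.81 + 8.06 + -0.8
= 6.45
Since 6.45 >= 0, the point is on the positive side.

1


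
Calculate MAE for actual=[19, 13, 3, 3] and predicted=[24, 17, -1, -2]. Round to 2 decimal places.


Absolute errors: [5, 4, 4, 5]
Sum of absolute errors = 18
MAE = 18 / 4 = 4.50

4.50


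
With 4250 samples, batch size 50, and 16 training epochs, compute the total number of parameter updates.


Iterations per epoch = 4250 / 50 = 85
Total updates = iterations_per_epoch * epochs
= 85 * 16
= 1360

1360


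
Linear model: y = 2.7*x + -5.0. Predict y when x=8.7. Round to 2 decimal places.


y = 2.7 * 8.7 + (-5.0)
= 23.49 + (-5.0)
= 18.49

18.49


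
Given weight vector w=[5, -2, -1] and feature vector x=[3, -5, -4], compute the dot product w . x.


Element-wise products:
5 * 3 = 15
-2 * -5 = 10
-1 * -4 = 4
Sum = 15 + 10 + 4
= 29

29


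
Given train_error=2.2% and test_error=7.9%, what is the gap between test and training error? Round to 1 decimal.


Generalization gap = test_error - train_error
= 7.9 - 2.2
= 5.7%
A moderate gap.

5.7


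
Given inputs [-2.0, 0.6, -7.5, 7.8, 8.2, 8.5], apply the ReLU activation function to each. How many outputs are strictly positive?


ReLU(x) = max(0, x) for each element:
ReLU(-2.0) = 0
ReLU(0.6) = 0.6
ReLU(-7.5) = 0
ReLU(7.8) = 7.8
ReLU(8.2) = 8.2
ReLU(8.5) = 8.5
Active neurons (>0): 4

4


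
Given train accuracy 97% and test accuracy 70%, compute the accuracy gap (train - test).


Gap = train_accuracy - test_accuracy
= 97 - 70
= 27%
This large gap strongly indicates overfitting.

27


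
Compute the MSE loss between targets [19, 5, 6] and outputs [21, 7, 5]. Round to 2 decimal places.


Differences: [-2, -2, 1]
Squared errors: [4, 4, 1]
Sum of squared errors = 9
MSE = 9 / 3 = 3.00

3.00


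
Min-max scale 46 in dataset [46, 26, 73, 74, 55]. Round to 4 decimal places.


Min = 26, Max = 74
Range = 74 - 26 = 48
Scaled = (x - min) / (max - min)
= (46 - 26) / 48
= 20 / 48
= 0.4167

0.4167


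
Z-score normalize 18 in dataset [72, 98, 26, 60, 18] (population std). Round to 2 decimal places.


Mean = (72 + 98 + 26 + 60 + 18) / 5 = 54.8
Variance = sum((x_i - mean)^2) / n = 874.56
Std = sqrt(874.56) = 29.573
Z = (x - mean) / std
= (18 - 54.8) / 29.573
= -36.8 / 29.573
= -1.24

-1.24


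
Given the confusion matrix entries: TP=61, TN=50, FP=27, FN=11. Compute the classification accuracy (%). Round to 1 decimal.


Accuracy = (TP + TN) / (TP + TN + FP + FN) * 100
= (61 + 50) / (61 + 50 + 27 + 11)
= 111 / 149
= 0.745
= 74.5%

74.5


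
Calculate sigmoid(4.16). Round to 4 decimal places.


sigmoid(z) = 1 / (1 + exp(-z))
exp(-(4.16)) = exp(-4.16) = 0.0156
1 + 0.0156 = 1.0156
1 / 1.0156 = 0.9846

0.9846


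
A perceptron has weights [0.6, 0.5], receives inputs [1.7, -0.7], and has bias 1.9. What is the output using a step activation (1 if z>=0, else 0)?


z = w . x + b
= 0.6*1.7 + 0.5*-0.7 + 1.9
= 1.02 + -0.35 + 1.9
= 0.67 + 1.9
= 2.57
Since z = 2.57 >= 0, output = 1

1
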